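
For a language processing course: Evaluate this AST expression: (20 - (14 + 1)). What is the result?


Expression: (20 - (14 + 1))
Evaluating step by step:
  14 + 1 = 15
  20 - 15 = 5
Result: 5

5


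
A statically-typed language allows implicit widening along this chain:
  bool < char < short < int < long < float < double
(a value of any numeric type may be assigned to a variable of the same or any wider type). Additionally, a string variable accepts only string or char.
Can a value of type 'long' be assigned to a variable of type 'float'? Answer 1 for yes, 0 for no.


Target variable type: float
Source value type: long
Numeric ranks: long=4, float=5
Widening allowed iff rank(source) <= rank(target): 4 <= 5? Yes
Result: 1

1


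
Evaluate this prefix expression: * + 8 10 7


Parsing prefix expression: * + 8 10 7
Step 1: Innermost operation '+ 8 10'
  8 + 10 = 18
Step 2: Outer operation '* [18] 7'
  18 * 7 = 126

126


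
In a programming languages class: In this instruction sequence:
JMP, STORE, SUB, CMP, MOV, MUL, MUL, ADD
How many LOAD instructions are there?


Scanning instruction sequence for LOAD:
  Position 1: JMP
  Position 2: STORE
  Position 3: SUB
  Position 4: CMP
  Position 5: MOV
  Position 6: MUL
  Position 7: MUL
  Position 8: ADD
Matches at positions: []
Total LOAD count: 0

0


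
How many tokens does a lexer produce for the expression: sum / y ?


Scanning 'sum / y'
Token 1: 'sum' -> identifier
Token 2: '/' -> operator
Token 3: 'y' -> identifier
Total tokens: 3

3


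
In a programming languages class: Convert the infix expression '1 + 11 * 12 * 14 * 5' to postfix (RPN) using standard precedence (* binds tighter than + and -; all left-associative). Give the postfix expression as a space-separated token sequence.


Applying the shunting-yard algorithm:
  Operand 1 -> output
  Push '+' onto operator stack -> op-stack: [+]
  Operand 11 -> output
  Push '*' onto operator stack -> op-stack: [+, *]
  Operand 12 -> output
  See '*' (prec 2); top '*' (prec 2) >= it -> pop '*' to output
  Push '*' onto operator stack -> op-stack: [+, *]
  Operand 14 -> output
  See '*' (prec 2); top '*' (prec 2) >= it -> pop '*' to output
  Push '*' onto operator stack -> op-stack: [+, *]
  Operand 5 -> output
  End of input: pop '*' to output
  End of input: pop '+' to output
Postfix result: 1 11 12 * 14 * 5 * +

1 11 12 * 14 * 5 * +


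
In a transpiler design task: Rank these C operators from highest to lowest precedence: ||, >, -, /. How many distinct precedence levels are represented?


Looking up precedence for each operator:
  || -> precedence 1
  > -> precedence 4
  - -> precedence 5
  / -> precedence 6
Sorted highest to lowest: /, -, >, ||
Distinct precedence values: [6, 5, 4, 1]
Number of distinct levels: 4

4


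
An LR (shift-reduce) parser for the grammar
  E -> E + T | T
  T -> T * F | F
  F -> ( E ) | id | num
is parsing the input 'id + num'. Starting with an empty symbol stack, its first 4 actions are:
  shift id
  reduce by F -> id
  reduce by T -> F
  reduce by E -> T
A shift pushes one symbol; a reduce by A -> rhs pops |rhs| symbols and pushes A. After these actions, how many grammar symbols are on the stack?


Tracking the symbol stack through each action:
  Action 1: shift 'id' : push -> stack = [id] (size 1)
  Action 2: reduce by F -> id : pop 1, push F -> stack = [F] (size 1)
  Action 3: reduce by T -> F : pop 1, push T -> stack = [T] (size 1)
  Action 4: reduce by E -> T : pop 1, push E -> stack = [E] (size 1)
Final stack size: 1

1


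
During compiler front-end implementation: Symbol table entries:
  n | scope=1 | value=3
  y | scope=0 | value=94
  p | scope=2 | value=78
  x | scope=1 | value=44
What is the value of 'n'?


Searching symbol table for 'n':
  n | scope=1 | value=3 <- MATCH
  y | scope=0 | value=94
  p | scope=2 | value=78
  x | scope=1 | value=44
Found 'n' at scope 1 with value 3

3


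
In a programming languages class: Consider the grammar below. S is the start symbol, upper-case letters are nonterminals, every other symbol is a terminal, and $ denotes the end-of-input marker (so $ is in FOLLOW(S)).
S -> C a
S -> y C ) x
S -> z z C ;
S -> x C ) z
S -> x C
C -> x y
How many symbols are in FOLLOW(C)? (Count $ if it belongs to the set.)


S is the start symbol and does not occur in any rule body, so FOLLOW(S) = {$}.
Examining every occurrence of C in a rule body:
  S -> C a : C is followed by terminal 'a' -> add 'a'
  S -> y C ) x : C is followed by terminal ')' -> add ')'
  S -> z z C ; : C is followed by terminal ';' -> add ';'
  S -> x C ) z : C is followed by terminal ')' -> add ')' (already in the set)
  S -> x C : C is at the right end -> add FOLLOW(S) = {$}
  C -> x y : C does not occur in the body -> contributes nothing
FOLLOW(C) = {), ;, a, $}
Count: 4

4


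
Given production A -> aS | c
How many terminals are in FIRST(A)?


Production: A -> aS | c
Examining each alternative for leading terminals:
  A -> aS : first terminal = 'a'
  A -> c : first terminal = 'c'
FIRST(A) = {a, c}
Count: 2

2


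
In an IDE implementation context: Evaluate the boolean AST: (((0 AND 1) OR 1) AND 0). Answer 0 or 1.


Step 1: Evaluate inner node
  0 AND 1 = 0
Step 2: Evaluate next node
  0 OR 1 = 1
Step 3: Evaluate root node
  1 AND 0 = 0

0


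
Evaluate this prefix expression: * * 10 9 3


Parsing prefix expression: * * 10 9 3
Step 1: Innermost operation '* 10 9'
  10 * 9 = 90
Step 2: Outer operation '* [90] 3'
  90 * 3 = 270

270


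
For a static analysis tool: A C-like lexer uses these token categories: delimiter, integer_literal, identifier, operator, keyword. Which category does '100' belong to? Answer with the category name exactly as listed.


Token: '100'
Checking categories:
  identifier: no
  integer_literal: YES
  operator: no
  keyword: no
  delimiter: no
Category: integer_literal

integer_literal


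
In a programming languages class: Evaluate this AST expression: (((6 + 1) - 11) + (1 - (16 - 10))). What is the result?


Expression: (((6 + 1) - 11) + (1 - (16 - 10)))
Evaluating step by step:
  6 + 1 = 7
  7 - 11 = -4
  16 - 10 = 6
  1 - 6 = -5
  -4 + -5 = -9
Result: -9

-9


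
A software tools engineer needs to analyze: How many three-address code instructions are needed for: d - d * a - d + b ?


Expression: d - d * a - d + b
Generating three-address code (respecting * over +/- precedence):
  Instruction 1: t1 = d * a
  Instruction 2: t2 = d - t1
  Instruction 3: t3 = t2 - d
  Instruction 4: t4 = t3 + b
Total instructions: 4

4


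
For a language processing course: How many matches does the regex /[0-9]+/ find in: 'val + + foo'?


Pattern: /[0-9]+/ (int literals)
Input: 'val + + foo'
Scanning for matches:
Total matches: 0

0


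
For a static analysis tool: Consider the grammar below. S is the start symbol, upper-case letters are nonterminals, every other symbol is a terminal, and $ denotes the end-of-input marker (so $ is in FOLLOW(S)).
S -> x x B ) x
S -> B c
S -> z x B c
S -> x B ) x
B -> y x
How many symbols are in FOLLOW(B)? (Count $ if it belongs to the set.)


S is the start symbol and does not occur in any rule body, so FOLLOW(S) = {$}.
Examining every occurrence of B in a rule body:
  S -> x x B ) x : B is followed by terminal ')' -> add ')'
  S -> B c : B is followed by terminal 'c' -> add 'c'
  S -> z x B c : B is followed by terminal 'c' -> add 'c' (already in the set)
  S -> x B ) x : B is followed by terminal ')' -> add ')' (already in the set)
  B -> y x : B does not occur in the body -> contributes nothing
FOLLOW(B) = {), c}
Count: 2

2


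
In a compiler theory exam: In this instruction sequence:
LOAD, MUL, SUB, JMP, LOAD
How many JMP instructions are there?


Scanning instruction sequence for JMP:
  Position 1: LOAD
  Position 2: MUL
  Position 3: SUB
  Position 4: JMP <- MATCH
  Position 5: LOAD
Matches at positions: [4]
Total JMP count: 1

1


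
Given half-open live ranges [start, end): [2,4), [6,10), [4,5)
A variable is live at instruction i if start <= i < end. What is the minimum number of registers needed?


Live ranges:
  Var0: [2, 4)
  Var1: [6, 10)
  Var2: [4, 5)
Sweep-line events (position, delta, active):
  pos=2 start -> active=1
  pos=4 end -> active=0
  pos=4 start -> active=1
  pos=5 end -> active=0
  pos=6 start -> active=1
  pos=10 end -> active=0
Maximum simultaneous active: 1
Minimum registers needed: 1

1


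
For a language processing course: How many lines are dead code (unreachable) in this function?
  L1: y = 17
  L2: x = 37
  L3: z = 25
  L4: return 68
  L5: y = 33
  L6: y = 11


Analyzing control flow:
  L1: reachable (before return)
  L2: reachable (before return)
  L3: reachable (before return)
  L4: reachable (return statement)
  L5: DEAD (after return at L4)
  L6: DEAD (after return at L4)
Return at L4, total lines = 6
Dead lines: L5 through L6
Count: 2

2


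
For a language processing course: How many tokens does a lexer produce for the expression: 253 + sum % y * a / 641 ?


Scanning '253 + sum % y * a / 641'
Token 1: '253' -> integer_literal
Token 2: '+' -> operator
Token 3: 'sum' -> identifier
Token 4: '%' -> operator
Token 5: 'y' -> identifier
Token 6: '*' -> operator
Token 7: 'a' -> identifier
Token 8: '/' -> operator
Token 9: '641' -> integer_literal
Total tokens: 9

9


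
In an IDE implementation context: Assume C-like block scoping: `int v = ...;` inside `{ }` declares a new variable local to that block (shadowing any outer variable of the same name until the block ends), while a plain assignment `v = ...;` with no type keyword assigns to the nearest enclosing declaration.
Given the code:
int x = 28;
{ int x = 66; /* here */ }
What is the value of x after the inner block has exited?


Analyzing scoping rules:
Outer scope: declares x = 28
Inner block: 'int x = 66;' declares a NEW x that shadows the outer one
When the block exits the inner x goes out of scope; the outer x was never modified -> 28
Result: 28

28


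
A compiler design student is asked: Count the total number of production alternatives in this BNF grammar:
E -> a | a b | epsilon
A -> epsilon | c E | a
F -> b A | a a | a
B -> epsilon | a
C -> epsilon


Counting alternatives per rule:
  E: 3 alternative(s)
  A: 3 alternative(s)
  F: 3 alternative(s)
  B: 2 alternative(s)
  C: 1 alternative(s)
Sum: 3 + 3 + 3 + 2 + 1 = 12

12


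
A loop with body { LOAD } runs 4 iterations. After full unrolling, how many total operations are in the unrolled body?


Loop body operations: LOAD (1 op per iteration)
Unrolling 4 iterations:
  Iteration 1: LOAD (1 ops)
  Iteration 2: LOAD (1 ops)
  Iteration 3: LOAD (1 ops)
  Iteration 4: LOAD (1 ops)
Total: 4 iterations * 1 ops/iter = 4 operations

4


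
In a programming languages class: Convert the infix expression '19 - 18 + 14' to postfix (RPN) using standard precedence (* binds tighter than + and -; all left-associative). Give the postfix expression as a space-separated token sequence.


Applying the shunting-yard algorithm:
  Operand 19 -> output
  Push '-' onto operator stack -> op-stack: [-]
  Operand 18 -> output
  See '+' (prec 1); top '-' (prec 1) >= it -> pop '-' to output
  Push '+' onto operator stack -> op-stack: [+]
  Operand 14 -> output
  End of input: pop '+' to output
Postfix result: 19 18 - 14 +

19 18 - 14 +


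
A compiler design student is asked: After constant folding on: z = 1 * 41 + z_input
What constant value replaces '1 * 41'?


Identifying constant sub-expression:
  Original: z = 1 * 41 + z_input
  1 and 41 are both compile-time constants
  Evaluating: 1 * 41 = 41
  After folding: z = 41 + z_input

41


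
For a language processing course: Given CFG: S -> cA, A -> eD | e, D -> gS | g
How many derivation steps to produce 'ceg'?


Grammar: S -> cA, A -> eD | e, D -> gS | g
Deriving 'ceg':
Step 1: S -> cA => cA
Step 2: A -> eD => ceD
Step 3: D -> g => ceg
Total derivation steps: 3

3


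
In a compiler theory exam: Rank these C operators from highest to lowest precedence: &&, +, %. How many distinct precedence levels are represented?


Looking up precedence for each operator:
  && -> precedence 2
  + -> precedence 5
  % -> precedence 6
Sorted highest to lowest: %, +, &&
Distinct precedence values: [6, 5, 2]
Number of distinct levels: 3

3


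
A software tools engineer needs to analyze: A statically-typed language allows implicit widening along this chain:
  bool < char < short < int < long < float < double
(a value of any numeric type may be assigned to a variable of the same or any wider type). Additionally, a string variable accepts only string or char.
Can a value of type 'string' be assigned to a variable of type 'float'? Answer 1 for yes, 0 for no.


Target variable type: float
Source value type: string
Rule: string cannot widen to any numeric type
Result: 0

0


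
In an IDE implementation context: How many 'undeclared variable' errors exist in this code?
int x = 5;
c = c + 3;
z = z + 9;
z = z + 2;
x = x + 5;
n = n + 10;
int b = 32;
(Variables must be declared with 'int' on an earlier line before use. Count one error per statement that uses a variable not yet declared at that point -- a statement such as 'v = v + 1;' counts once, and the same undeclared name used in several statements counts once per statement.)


Scanning code line by line:
  Line 1: declare 'x' -> declared = ['x']
  Line 2: use 'c' -> ERROR (undeclared)
  Line 3: use 'z' -> ERROR (undeclared)
  Line 4: use 'z' -> ERROR (undeclared)
  Line 5: use 'x' -> OK (declared)
  Line 6: use 'n' -> ERROR (undeclared)
  Line 7: declare 'b' -> declared = ['b', 'x']
Total undeclared variable errors: 4

4


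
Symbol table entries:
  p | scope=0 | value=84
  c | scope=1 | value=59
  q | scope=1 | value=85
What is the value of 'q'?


Searching symbol table for 'q':
  p | scope=0 | value=84
  c | scope=1 | value=59
  q | scope=1 | value=85 <- MATCH
Found 'q' at scope 1 with value 85

85


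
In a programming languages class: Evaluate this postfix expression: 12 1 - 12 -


Processing tokens left to right:
Push 12, Push 1
Pop 12 and 1, compute 12 - 1 = 11, push 11
Push 12
Pop 11 and 12, compute 11 - 12 = -1, push -1
Stack result: -1

-1


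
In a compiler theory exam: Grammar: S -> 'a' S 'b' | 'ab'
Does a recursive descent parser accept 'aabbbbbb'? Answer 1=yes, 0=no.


Grammar accepts strings of the form a^n b^n (n >= 1)
Word: 'aabbbbbb'
Counting: 2 a's and 6 b's
Check: 2 == 6? No
Mismatch: a-count != b-count
Rejected

0


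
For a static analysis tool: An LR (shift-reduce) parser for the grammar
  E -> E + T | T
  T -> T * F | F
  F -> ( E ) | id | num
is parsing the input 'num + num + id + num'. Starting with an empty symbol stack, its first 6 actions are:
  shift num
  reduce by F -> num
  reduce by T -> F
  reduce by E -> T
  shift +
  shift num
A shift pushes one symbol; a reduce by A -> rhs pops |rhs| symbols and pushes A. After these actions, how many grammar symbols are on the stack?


Tracking the symbol stack through each action:
  Action 1: shift 'num' : push -> stack = [num] (size 1)
  Action 2: reduce by F -> num : pop 1, push F -> stack = [F] (size 1)
  Action 3: reduce by T -> F : pop 1, push T -> stack = [T] (size 1)
  Action 4: reduce by E -> T : pop 1, push E -> stack = [E] (size 1)
  Action 5: shift '+' : push -> stack = [E, +] (size 2)
  Action 6: shift 'num' : push -> stack = [E, +, num] (size 3)
Final stack size: 3

3


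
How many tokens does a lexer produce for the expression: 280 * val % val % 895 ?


Scanning '280 * val % val % 895'
Token 1: '280' -> integer_literal
Token 2: '*' -> operator
Token 3: 'val' -> identifier
Token 4: '%' -> operator
Token 5: 'val' -> identifier
Token 6: '%' -> operator
Token 7: '895' -> integer_literal
Total tokens: 7

7


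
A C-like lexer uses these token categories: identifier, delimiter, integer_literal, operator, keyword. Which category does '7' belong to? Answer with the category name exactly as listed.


Token: '7'
Checking categories:
  identifier: no
  integer_literal: YES
  operator: no
  keyword: no
  delimiter: no
Category: integer_literal

integer_literal


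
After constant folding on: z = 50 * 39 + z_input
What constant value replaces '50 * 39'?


Identifying constant sub-expression:
  Original: z = 50 * 39 + z_input
  50 and 39 are both compile-time constants
  Evaluating: 50 * 39 = 1950
  After folding: z = 1950 + z_input

1950


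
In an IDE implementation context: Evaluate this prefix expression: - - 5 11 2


Parsing prefix expression: - - 5 11 2
Step 1: Innermost operation '- 5 11'
  5 - 11 = -6
Step 2: Outer operation '- [-6] 2'
  -6 - 2 = -8

-8


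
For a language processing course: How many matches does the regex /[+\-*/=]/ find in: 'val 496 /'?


Pattern: /[+\-*/=]/ (operators)
Input: 'val 496 /'
Scanning for matches:
  Match 1: '/'
Total matches: 1

1


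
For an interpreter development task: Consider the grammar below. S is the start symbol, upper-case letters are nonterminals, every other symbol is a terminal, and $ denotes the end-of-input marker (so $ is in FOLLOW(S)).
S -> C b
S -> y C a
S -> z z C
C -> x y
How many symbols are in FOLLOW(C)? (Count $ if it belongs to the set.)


S is the start symbol and does not occur in any rule body, so FOLLOW(S) = {$}.
Examining every occurrence of C in a rule body:
  S -> C b : C is followed by terminal 'b' -> add 'b'
  S -> y C a : C is followed by terminal 'a' -> add 'a'
  S -> z z C : C is at the right end -> add FOLLOW(S) = {$}
  C -> x y : C does not occur in the body -> contributes nothing
FOLLOW(C) = {a, b, $}
Count: 3

3


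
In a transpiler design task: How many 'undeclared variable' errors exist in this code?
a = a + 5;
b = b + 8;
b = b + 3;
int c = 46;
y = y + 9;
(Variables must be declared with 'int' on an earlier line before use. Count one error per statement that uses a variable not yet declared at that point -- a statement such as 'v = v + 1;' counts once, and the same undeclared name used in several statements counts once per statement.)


Scanning code line by line:
  Line 1: use 'a' -> ERROR (undeclared)
  Line 2: use 'b' -> ERROR (undeclared)
  Line 3: use 'b' -> ERROR (undeclared)
  Line 4: declare 'c' -> declared = ['c']
  Line 5: use 'y' -> ERROR (undeclared)
Total undeclared variable errors: 4

4


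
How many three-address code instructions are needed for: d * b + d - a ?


Expression: d * b + d - a
Generating three-address code (respecting * over +/- precedence):
  Instruction 1: t1 = d * b
  Instruction 2: t2 = t1 + d
  Instruction 3: t3 = t2 - a
Total instructions: 3

3


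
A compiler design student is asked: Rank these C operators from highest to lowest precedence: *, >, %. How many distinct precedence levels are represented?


Looking up precedence for each operator:
  * -> precedence 6
  > -> precedence 4
  % -> precedence 6
Sorted highest to lowest: *, %, >
Distinct precedence values: [6, 4]
Number of distinct levels: 2

2


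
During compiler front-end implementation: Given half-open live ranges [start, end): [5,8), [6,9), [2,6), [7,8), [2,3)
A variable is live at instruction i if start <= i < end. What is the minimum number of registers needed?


Live ranges:
  Var0: [5, 8)
  Var1: [6, 9)
  Var2: [2, 6)
  Var3: [7, 8)
  Var4: [2, 3)
Sweep-line events (position, delta, active):
  pos=2 start -> active=1
  pos=2 start -> active=2
  pos=3 end -> active=1
  pos=5 start -> active=2
  pos=6 end -> active=1
  pos=6 start -> active=2
  pos=7 start -> active=3
  pos=8 end -> active=2
  pos=8 end -> active=1
  pos=9 end -> active=0
Maximum simultaneous active: 3
Minimum registers needed: 3

3


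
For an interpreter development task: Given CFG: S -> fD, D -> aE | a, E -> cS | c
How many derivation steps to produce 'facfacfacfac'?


Grammar: S -> fD, D -> aE | a, E -> cS | c
Deriving 'facfacfacfac':
Step 1: S -> fD => fD
Step 2: D -> aE => faE
Step 3: E -> cS => facS
Step 4: S -> fD => facfD
Step 5: D -> aE => facfaE
Step 6: E -> cS => facfacS
Step 7: S -> fD => facfacfD
Step 8: D -> aE => facfacfaE
Step 9: E -> cS => facfacfacS
Step 10: S -> fD => facfacfacfD
Step 11: D -> aE => facfacfacfaE
Step 12: E -> c => facfacfacfac
Total derivation steps: 12

12


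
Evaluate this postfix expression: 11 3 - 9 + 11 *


Processing tokens left to right:
Push 11, Push 3
Pop 11 and 3, compute 11 - 3 = 8, push 8
Push 9
Pop 8 and 9, compute 8 + 9 = 17, push 17
Push 11
Pop 17 and 11, compute 17 * 11 = 187, push 187
Stack result: 187

187


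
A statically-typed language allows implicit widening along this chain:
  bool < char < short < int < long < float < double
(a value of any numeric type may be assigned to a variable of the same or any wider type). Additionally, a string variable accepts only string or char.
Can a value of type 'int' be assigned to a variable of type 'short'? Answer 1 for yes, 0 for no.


Target variable type: short
Source value type: int
Numeric ranks: int=3, short=2
Widening allowed iff rank(source) <= rank(target): 3 <= 2? No
Result: 0

0


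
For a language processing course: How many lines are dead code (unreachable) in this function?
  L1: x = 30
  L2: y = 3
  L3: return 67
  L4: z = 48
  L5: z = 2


Analyzing control flow:
  L1: reachable (before return)
  L2: reachable (before return)
  L3: reachable (return statement)
  L4: DEAD (after return at L3)
  L5: DEAD (after return at L3)
Return at L3, total lines = 5
Dead lines: L4 through L5
Count: 2

2


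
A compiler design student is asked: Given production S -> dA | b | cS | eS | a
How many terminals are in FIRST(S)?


Production: S -> dA | b | cS | eS | a
Examining each alternative for leading terminals:
  S -> dA : first terminal = 'd'
  S -> b : first terminal = 'b'
  S -> cS : first terminal = 'c'
  S -> eS : first terminal = 'e'
  S -> a : first terminal = 'a'
FIRST(S) = {a, b, c, d, e}
Count: 5

5


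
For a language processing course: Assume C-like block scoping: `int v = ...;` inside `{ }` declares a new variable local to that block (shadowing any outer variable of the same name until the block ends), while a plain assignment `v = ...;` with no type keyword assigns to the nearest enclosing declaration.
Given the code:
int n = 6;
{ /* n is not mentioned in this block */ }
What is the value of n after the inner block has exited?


Analyzing scoping rules:
Outer scope: declares n = 6
Inner block: n is neither redeclared nor assigned -> unchanged
After the block -> 6
Result: 6

6


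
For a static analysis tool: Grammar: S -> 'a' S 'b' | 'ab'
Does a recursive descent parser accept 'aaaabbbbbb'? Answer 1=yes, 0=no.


Grammar accepts strings of the form a^n b^n (n >= 1)
Word: 'aaaabbbbbb'
Counting: 4 a's and 6 b's
Check: 4 == 6? No
Mismatch: a-count != b-count
Rejected

0


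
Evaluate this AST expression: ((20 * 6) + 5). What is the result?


Expression: ((20 * 6) + 5)
Evaluating step by step:
  20 * 6 = 120
  120 + 5 = 125
Result: 125

125


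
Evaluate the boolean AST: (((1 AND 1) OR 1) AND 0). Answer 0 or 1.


Step 1: Evaluate inner node
  1 AND 1 = 1
Step 2: Evaluate next node
  1 OR 1 = 1
Step 3: Evaluate root node
  1 AND 0 = 0

0


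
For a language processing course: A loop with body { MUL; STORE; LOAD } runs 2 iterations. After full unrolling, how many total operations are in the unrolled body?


Loop body operations: MUL, STORE, LOAD (3 ops per iteration)
Unrolling 2 iterations:
  Iteration 1: MUL, STORE, LOAD (3 ops)
  Iteration 2: MUL, STORE, LOAD (3 ops)
Total: 2 iterations * 3 ops/iter = 6 operations

6


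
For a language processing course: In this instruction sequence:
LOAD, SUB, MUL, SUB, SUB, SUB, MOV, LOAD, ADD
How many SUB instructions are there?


Scanning instruction sequence for SUB:
  Position 1: LOAD
  Position 2: SUB <- MATCH
  Position 3: MUL
  Position 4: SUB <- MATCH
  Position 5: SUB <- MATCH
  Position 6: SUB <- MATCH
  Position 7: MOV
  Position 8: LOAD
  Position 9: ADD
Matches at positions: [2, 4, 5, 6]
Total SUB count: 4

4


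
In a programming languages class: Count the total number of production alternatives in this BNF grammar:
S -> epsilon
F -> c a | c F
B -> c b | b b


Counting alternatives per rule:
  S: 1 alternative(s)
  F: 2 alternative(s)
  B: 2 alternative(s)
Sum: 1 + 2 + 2 = 5

5


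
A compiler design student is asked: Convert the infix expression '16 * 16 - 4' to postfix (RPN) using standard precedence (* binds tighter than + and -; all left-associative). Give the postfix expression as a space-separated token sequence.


Applying the shunting-yard algorithm:
  Operand 16 -> output
  Push '*' onto operator stack -> op-stack: [*]
  Operand 16 -> output
  See '-' (prec 1); top '*' (prec 2) >= it -> pop '*' to output
  Push '-' onto operator stack -> op-stack: [-]
  Operand 4 -> output
  End of input: pop '-' to output
Postfix result: 16 16 * 4 -

16 16 * 4 -


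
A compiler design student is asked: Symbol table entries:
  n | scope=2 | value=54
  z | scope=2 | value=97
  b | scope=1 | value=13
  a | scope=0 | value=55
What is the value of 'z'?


Searching symbol table for 'z':
  n | scope=2 | value=54
  z | scope=2 | value=97 <- MATCH
  b | scope=1 | value=13
  a | scope=0 | value=55
Found 'z' at scope 2 with value 97

97


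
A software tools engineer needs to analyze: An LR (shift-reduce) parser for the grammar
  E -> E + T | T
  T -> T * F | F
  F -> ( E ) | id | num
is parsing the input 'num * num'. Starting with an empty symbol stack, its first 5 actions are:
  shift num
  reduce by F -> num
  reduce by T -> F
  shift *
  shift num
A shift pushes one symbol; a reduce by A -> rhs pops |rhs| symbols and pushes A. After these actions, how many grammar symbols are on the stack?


Tracking the symbol stack through each action:
  Action 1: shift 'num' : push -> stack = [num] (size 1)
  Action 2: reduce by F -> num : pop 1, push F -> stack = [F] (size 1)
  Action 3: reduce by T -> F : pop 1, push T -> stack = [T] (size 1)
  Action 4: shift '*' : push -> stack = [T, *] (size 2)
  Action 5: shift 'num' : push -> stack = [T, *, num] (size 3)
Final stack size: 3

3


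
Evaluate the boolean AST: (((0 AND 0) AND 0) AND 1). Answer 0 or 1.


Step 1: Evaluate inner node
  0 AND 0 = 0
Step 2: Evaluate next node
  0 AND 0 = 0
Step 3: Evaluate root node
  0 AND 1 = 0

0


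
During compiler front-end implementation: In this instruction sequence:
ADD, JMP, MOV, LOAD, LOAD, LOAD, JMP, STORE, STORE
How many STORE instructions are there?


Scanning instruction sequence for STORE:
  Position 1: ADD
  Position 2: JMP
  Position 3: MOV
  Position 4: LOAD
  Position 5: LOAD
  Position 6: LOAD
  Position 7: JMP
  Position 8: STORE <- MATCH
  Position 9: STORE <- MATCH
Matches at positions: [8, 9]
Total STORE count: 2

2


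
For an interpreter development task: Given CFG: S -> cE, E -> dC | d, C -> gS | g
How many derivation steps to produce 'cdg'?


Grammar: S -> cE, E -> dC | d, C -> gS | g
Deriving 'cdg':
Step 1: S -> cE => cE
Step 2: E -> dC => cdC
Step 3: C -> g => cdg
Total derivation steps: 3

3


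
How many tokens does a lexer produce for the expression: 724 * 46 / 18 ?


Scanning '724 * 46 / 18'
Token 1: '724' -> integer_literal
Token 2: '*' -> operator
Token 3: '46' -> integer_literal
Token 4: '/' -> operator
Token 5: '18' -> integer_literal
Total tokens: 5

5


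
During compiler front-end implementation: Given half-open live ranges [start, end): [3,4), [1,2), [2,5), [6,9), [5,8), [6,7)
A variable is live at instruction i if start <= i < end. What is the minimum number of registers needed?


Live ranges:
  Var0: [3, 4)
  Var1: [1, 2)
  Var2: [2, 5)
  Var3: [6, 9)
  Var4: [5, 8)
  Var5: [6, 7)
Sweep-line events (position, delta, active):
  pos=1 start -> active=1
  pos=2 end -> active=0
  pos=2 start -> active=1
  pos=3 start -> active=2
  pos=4 end -> active=1
  pos=5 end -> active=0
  pos=5 start -> active=1
  pos=6 start -> active=2
  pos=6 start -> active=3
  pos=7 end -> active=2
  pos=8 end -> active=1
  pos=9 end -> active=0
Maximum simultaneous active: 3
Minimum registers needed: 3

3


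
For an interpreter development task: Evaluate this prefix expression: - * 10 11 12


Parsing prefix expression: - * 10 11 12
Step 1: Innermost operation '* 10 11'
  10 * 11 = 110
Step 2: Outer operation '- [110] 12'
  110 - 12 = 98

98


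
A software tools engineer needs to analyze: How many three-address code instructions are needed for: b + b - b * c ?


Expression: b + b - b * c
Generating three-address code (respecting * over +/- precedence):
  Instruction 1: t1 = b * c
  Instruction 2: t2 = b + b
  Instruction 3: t3 = t2 - t1
Total instructions: 3

3


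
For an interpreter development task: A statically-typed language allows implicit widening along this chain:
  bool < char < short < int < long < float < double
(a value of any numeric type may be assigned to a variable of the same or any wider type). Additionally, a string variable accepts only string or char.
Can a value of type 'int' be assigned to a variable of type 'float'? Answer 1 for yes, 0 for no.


Target variable type: float
Source value type: int
Numeric ranks: int=3, float=5
Widening allowed iff rank(source) <= rank(target): 3 <= 5? Yes
Result: 1

1


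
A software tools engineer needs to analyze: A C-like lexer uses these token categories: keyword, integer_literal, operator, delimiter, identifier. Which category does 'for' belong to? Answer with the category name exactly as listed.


Token: 'for'
Checking categories:
  identifier: no
  integer_literal: no
  operator: no
  keyword: YES
  delimiter: no
Category: keyword

keyword


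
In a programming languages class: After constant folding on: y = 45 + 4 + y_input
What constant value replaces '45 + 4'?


Identifying constant sub-expression:
  Original: y = 45 + 4 + y_input
  45 and 4 are both compile-time constants
  Evaluating: 45 + 4 = 49
  After folding: y = 49 + y_input

49


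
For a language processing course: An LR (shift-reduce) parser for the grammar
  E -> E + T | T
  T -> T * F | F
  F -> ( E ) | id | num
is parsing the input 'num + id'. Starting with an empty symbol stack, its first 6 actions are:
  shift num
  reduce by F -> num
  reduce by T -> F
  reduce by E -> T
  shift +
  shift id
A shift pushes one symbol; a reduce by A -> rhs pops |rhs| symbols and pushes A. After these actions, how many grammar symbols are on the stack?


Tracking the symbol stack through each action:
  Action 1: shift 'num' : push -> stack = [num] (size 1)
  Action 2: reduce by F -> num : pop 1, push F -> stack = [F] (size 1)
  Action 3: reduce by T -> F : pop 1, push T -> stack = [T] (size 1)
  Action 4: reduce by E -> T : pop 1, push E -> stack = [E] (size 1)
  Action 5: shift '+' : push -> stack = [E, +] (size 2)
  Action 6: shift 'id' : push -> stack = [E, +, id] (size 3)
Final stack size: 3

3


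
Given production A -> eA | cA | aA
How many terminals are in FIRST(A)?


Production: A -> eA | cA | aA
Examining each alternative for leading terminals:
  A -> eA : first terminal = 'e'
  A -> cA : first terminal = 'c'
  A -> aA : first terminal = 'a'
FIRST(A) = {a, c, e}
Count: 3

3


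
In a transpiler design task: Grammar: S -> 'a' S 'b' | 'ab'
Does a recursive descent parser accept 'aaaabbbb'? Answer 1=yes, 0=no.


Grammar accepts strings of the form a^n b^n (n >= 1)
Word: 'aaaabbbb'
Counting: 4 a's and 4 b's
Check: 4 == 4? Yes
Derivation (S -> aSb applied 3 time(s), then S -> ab): S => aSb => aaSbb => aaaSbbb => aaaabbbb
Accepted

1


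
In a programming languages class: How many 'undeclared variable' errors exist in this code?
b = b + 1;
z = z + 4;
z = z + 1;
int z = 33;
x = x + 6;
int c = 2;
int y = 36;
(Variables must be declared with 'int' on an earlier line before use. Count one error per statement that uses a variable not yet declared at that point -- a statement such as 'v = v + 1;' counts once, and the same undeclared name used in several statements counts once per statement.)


Scanning code line by line:
  Line 1: use 'b' -> ERROR (undeclared)
  Line 2: use 'z' -> ERROR (undeclared)
  Line 3: use 'z' -> ERROR (undeclared)
  Line 4: declare 'z' -> declared = ['z']
  Line 5: use 'x' -> ERROR (undeclared)
  Line 6: declare 'c' -> declared = ['c', 'z']
  Line 7: declare 'y' -> declared = ['c', 'y', 'z']
Total undeclared variable errors: 4

4


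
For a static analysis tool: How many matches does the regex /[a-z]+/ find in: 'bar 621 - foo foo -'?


Pattern: /[a-z]+/ (identifiers)
Input: 'bar 621 - foo foo -'
Scanning for matches:
  Match 1: 'bar'
  Match 2: 'foo'
  Match 3: 'foo'
Total matches: 3

3


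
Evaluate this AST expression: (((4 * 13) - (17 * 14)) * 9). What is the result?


Expression: (((4 * 13) - (17 * 14)) * 9)
Evaluating step by step:
  4 * 13 = 52
  17 * 14 = 238
  52 - 238 = -186
  -186 * 9 = -1674
Result: -1674

-1674


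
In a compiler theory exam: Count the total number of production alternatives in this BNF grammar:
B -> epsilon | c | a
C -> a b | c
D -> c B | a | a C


Counting alternatives per rule:
  B: 3 alternative(s)
  C: 2 alternative(s)
  D: 3 alternative(s)
Sum: 3 + 2 + 3 = 8

8


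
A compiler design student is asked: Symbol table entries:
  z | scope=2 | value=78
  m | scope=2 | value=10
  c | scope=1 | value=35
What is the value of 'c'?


Searching symbol table for 'c':
  z | scope=2 | value=78
  m | scope=2 | value=10
  c | scope=1 | value=35 <- MATCH
Found 'c' at scope 1 with value 35

35


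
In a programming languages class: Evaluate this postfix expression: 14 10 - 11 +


Processing tokens left to right:
Push 14, Push 10
Pop 14 and 10, compute 14 - 10 = 4, push 4
Push 11
Pop 4 and 11, compute 4 + 11 = 15, push 15
Stack result: 15

15


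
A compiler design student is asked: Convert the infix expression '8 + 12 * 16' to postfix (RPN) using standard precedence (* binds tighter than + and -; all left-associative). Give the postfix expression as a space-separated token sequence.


Applying the shunting-yard algorithm:
  Operand 8 -> output
  Push '+' onto operator stack -> op-stack: [+]
  Operand 12 -> output
  Push '*' onto operator stack -> op-stack: [+, *]
  Operand 16 -> output
  End of input: pop '*' to output
  End of input: pop '+' to output
Postfix result: 8 12 16 * +

8 12 16 * +


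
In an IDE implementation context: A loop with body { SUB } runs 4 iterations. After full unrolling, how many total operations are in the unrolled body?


Loop body operations: SUB (1 op per iteration)
Unrolling 4 iterations:
  Iteration 1: SUB (1 ops)
  Iteration 2: SUB (1 ops)
  Iteration 3: SUB (1 ops)
  Iteration 4: SUB (1 ops)
Total: 4 iterations * 1 ops/iter = 4 operations

4


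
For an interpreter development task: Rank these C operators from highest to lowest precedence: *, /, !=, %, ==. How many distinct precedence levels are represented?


Looking up precedence for each operator:
  * -> precedence 6
  / -> precedence 6
  != -> precedence 3
  % -> precedence 6
  == -> precedence 3
Sorted highest to lowest: *, /, %, !=, ==
Distinct precedence values: [6, 3]
Number of distinct levels: 2

2


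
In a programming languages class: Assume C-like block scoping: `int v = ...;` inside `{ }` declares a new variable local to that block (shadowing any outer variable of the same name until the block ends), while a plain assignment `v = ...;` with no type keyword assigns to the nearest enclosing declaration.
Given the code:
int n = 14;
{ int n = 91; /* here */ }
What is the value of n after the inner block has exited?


Analyzing scoping rules:
Outer scope: declares n = 14
Inner block: 'int n = 91;' declares a NEW n that shadows the outer one
When the block exits the inner n goes out of scope; the outer n was never modified -> 14
Result: 14

14


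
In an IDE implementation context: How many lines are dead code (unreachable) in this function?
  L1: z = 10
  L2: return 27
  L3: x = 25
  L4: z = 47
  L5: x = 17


Analyzing control flow:
  L1: reachable (before return)
  L2: reachable (return statement)
  L3: DEAD (after return at L2)
  L4: DEAD (after return at L2)
  L5: DEAD (after return at L2)
Return at L2, total lines = 5
Dead lines: L3 through L5
Count: 3

3


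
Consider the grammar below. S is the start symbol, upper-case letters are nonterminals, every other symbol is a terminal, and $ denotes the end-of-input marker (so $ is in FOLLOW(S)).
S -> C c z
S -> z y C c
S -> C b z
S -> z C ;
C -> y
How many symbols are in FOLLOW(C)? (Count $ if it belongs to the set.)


S is the start symbol and does not occur in any rule body, so FOLLOW(S) = {$}.
Examining every occurrence of C in a rule body:
  S -> C c z : C is followed by terminal 'c' -> add 'c'
  S -> z y C c : C is followed by terminal 'c' -> add 'c' (already in the set)
  S -> C b z : C is followed by terminal 'b' -> add 'b'
  S -> z C ; : C is followed by terminal ';' -> add ';'
  C -> y : C does not occur in the body -> contributes nothing
FOLLOW(C) = {;, b, c}
Count: 3

3


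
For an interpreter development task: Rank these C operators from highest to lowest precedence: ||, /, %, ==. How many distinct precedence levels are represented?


Looking up precedence for each operator:
  || -> precedence 1
  / -> precedence 6
  % -> precedence 6
  == -> precedence 3
Sorted highest to lowest: /, %, ==, ||
Distinct precedence values: [6, 3, 1]
Number of distinct levels: 3

3


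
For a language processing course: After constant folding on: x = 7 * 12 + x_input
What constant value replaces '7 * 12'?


Identifying constant sub-expression:
  Original: x = 7 * 12 + x_input
  7 and 12 are both compile-time constants
  Evaluating: 7 * 12 = 84
  After folding: x = 84 + x_input

84


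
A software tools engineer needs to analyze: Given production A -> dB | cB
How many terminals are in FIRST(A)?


Production: A -> dB | cB
Examining each alternative for leading terminals:
  A -> dB : first terminal = 'd'
  A -> cB : first terminal = 'c'
FIRST(A) = {c, d}
Count: 2

2


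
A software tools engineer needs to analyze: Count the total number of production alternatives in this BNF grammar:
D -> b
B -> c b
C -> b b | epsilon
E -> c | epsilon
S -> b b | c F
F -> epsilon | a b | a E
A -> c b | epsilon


Counting alternatives per rule:
  D: 1 alternative(s)
  B: 1 alternative(s)
  C: 2 alternative(s)
  E: 2 alternative(s)
  S: 2 alternative(s)
  F: 3 alternative(s)
  A: 2 alternative(s)
Sum: 1 + 1 + 2 + 2 + 2 + 3 + 2 = 13

13


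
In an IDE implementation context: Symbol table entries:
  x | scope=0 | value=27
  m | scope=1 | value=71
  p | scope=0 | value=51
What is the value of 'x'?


Searching symbol table for 'x':
  x | scope=0 | value=27 <- MATCH
  m | scope=1 | value=71
  p | scope=0 | value=51
Found 'x' at scope 0 with value 27

27


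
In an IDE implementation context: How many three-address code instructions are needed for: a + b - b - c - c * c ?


Expression: a + b - b - c - c * c
Generating three-address code (respecting * over +/- precedence):
  Instruction 1: t1 = c * c
  Instruction 2: t2 = a + b
  Instruction 3: t3 = t2 - b
  Instruction 4: t4 = t3 - c
  Instruction 5: t5 = t4 - t1
Total instructions: 5

5


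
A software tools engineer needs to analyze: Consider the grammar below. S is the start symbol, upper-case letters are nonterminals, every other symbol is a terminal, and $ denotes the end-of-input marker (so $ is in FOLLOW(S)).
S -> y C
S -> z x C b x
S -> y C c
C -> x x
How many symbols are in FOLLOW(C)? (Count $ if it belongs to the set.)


S is the start symbol and does not occur in any rule body, so FOLLOW(S) = {$}.
Examining every occurrence of C in a rule body:
  S -> y C : C is at the right end -> add FOLLOW(S) = {$}
  S -> z x C b x : C is followed by terminal 'b' -> add 'b'
  S -> y C c : C is followed by terminal 'c' -> add 'c'
  C -> x x : C does not occur in the body -> contributes nothing
FOLLOW(C) = {b, c, $}
Count: 3

3


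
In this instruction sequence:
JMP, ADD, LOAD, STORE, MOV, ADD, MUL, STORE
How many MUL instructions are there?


Scanning instruction sequence for MUL:
  Position 1: JMP
  Position 2: ADD
  Position 3: LOAD
  Position 4: STORE
  Position 5: MOV
  Position 6: ADD
  Position 7: MUL <- MATCH
  Position 8: STORE
Matches at positions: [7]
Total MUL count: 1

1
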